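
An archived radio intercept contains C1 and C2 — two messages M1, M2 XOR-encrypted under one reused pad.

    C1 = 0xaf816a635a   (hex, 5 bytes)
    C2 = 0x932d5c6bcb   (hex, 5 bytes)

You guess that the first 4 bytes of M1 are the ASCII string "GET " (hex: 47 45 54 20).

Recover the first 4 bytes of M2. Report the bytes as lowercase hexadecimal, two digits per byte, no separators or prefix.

First, C1 ⊕ C2 = (M1 ⊕ K) ⊕ (M2 ⊕ K) = M1 ⊕ M2, so the key drops out. Then M2 = (M1 ⊕ M2) ⊕ M1 over the first 4 bytes.
byte 0: (af ⊕ 93) ⊕ 47 = 3c ⊕ 47 = 7b
byte 1: (81 ⊕ 2d) ⊕ 45 = ac ⊕ 45 = e9
byte 2: (6a ⊕ 5c) ⊕ 54 = 36 ⊕ 54 = 62
byte 3: (63 ⊕ 6b) ⊕ 20 = 08 ⊕ 20 = 28

7be96228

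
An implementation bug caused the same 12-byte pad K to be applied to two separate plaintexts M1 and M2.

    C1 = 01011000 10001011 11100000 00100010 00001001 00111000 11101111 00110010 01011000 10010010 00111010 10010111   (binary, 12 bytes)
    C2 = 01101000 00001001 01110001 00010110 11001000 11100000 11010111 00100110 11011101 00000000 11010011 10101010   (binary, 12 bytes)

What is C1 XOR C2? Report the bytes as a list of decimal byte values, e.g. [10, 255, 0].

C1 ⊕ C2 = (M1 ⊕ K) ⊕ (M2 ⊕ K) = M1 ⊕ M2 — the shared key cancels under XOR.
01011000 ^ 01101000 = 00110000
10001011 ^ 00001001 = 10000010
11100000 ^ 01110001 = 10010001
00100010 ^ 00010110 = 00110100
00001001 ^ 11001000 = 11000001
00111000 ^ 11100000 = 11011000
11101111 ^ 11010111 = 00111000
00110010 ^ 00100110 = 00010100
01011000 ^ 11011101 = 10000101
10010010 ^ 00000000 = 10010010
00111010 ^ 11010011 = 11101001
10010111 ^ 10101010 = 00111101

[48, 130, 145, 52, 193, 216, 56, 20, 133, 146, 233, 61]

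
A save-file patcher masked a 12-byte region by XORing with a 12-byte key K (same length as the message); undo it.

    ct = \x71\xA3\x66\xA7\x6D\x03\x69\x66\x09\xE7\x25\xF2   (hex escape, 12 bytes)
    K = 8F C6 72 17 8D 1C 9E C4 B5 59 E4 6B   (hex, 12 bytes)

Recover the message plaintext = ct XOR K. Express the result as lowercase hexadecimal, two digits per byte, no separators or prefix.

fe6514b0e01ff7a2bcbec199

71 ⊕ 8f = fe
a3 ⊕ c6 = 65
66 ⊕ 72 = 14
a7 ⊕ 17 = b0
6d ⊕ 8d = e0
03 ⊕ 1c = 1f
69 ⊕ 9e = f7
66 ⊕ c4 = a2
09 ⊕ b5 = bc
e7 ⊕ 59 = be
25 ⊕ e4 = c1
f2 ⊕ 6b = 99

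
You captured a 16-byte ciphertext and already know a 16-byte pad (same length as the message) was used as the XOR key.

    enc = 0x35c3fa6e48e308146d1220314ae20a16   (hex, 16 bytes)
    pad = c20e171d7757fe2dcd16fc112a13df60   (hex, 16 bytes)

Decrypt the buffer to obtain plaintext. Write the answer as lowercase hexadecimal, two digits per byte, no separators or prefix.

f7cded733fb4f639a004dc2060f1d576

byte 0: 35 xor c2 = f7
byte 1: c3 xor 0e = cd
byte 2: fa xor 17 = ed
byte 3: 6e xor 1d = 73
byte 4: 48 xor 77 = 3f
byte 5: e3 xor 57 = b4
byte 6: 08 xor fe = f6
byte 7: 14 xor 2d = 39
byte 8: 6d xor cd = a0
byte 9: 12 xor 16 = 04
byte 10: 20 xor fc = dc
byte 11: 31 xor 11 = 20
byte 12: 4a xor 2a = 60
byte 13: e2 xor 13 = f1
byte 14: 0a xor df = d5
byte 15: 16 xor 60 = 76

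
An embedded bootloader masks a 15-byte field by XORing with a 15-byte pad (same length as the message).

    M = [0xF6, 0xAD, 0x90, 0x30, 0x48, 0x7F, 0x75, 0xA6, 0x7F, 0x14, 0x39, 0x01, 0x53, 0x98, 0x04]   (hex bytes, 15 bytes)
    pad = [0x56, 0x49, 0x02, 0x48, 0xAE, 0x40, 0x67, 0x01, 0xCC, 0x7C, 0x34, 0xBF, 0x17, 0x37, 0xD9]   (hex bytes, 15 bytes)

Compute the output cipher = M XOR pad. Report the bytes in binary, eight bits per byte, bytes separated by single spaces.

11110110 ^ 01010110 = 10100000
10101101 ^ 01001001 = 11100100
10010000 ^ 00000010 = 10010010
00110000 ^ 01001000 = 01111000
01001000 ^ 10101110 = 11100110
01111111 ^ 01000000 = 00111111
01110101 ^ 01100111 = 00010010
10100110 ^ 00000001 = 10100111
01111111 ^ 11001100 = 10110011
00010100 ^ 01111100 = 01101000
00111001 ^ 00110100 = 00001101
00000001 ^ 10111111 = 10111110
01010011 ^ 00010111 = 01000100
10011000 ^ 00110111 = 10101111
00000100 ^ 11011001 = 11011101

10100000 11100100 10010010 01111000 11100110 00111111 00010010 10100111 10110011 01101000 00001101 10111110 01000100 10101111 11011101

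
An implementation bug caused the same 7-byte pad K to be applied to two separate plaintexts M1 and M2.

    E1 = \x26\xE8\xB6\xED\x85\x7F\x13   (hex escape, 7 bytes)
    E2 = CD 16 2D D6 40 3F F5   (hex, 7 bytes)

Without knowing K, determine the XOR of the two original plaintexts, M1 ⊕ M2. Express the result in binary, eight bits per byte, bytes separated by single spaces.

11101011 11111110 10011011 00111011 11000101 01000000 11100110

E1 ⊕ E2 = (M1 ⊕ K) ⊕ (M2 ⊕ K) = M1 ⊕ M2 — the shared key cancels under XOR.
 38 ⊕ 205 = 235
232 ⊕  22 = 254
182 ⊕  45 = 155
237 ⊕ 214 =  59
133 ⊕  64 = 197
127 ⊕  63 =  64
 19 ⊕ 245 = 230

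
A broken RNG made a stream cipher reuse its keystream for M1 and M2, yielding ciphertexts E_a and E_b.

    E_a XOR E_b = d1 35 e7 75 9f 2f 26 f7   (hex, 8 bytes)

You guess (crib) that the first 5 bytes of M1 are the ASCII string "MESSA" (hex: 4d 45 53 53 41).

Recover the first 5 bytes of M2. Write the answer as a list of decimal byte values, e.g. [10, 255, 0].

Since E_a ⊕ E_b = M1 ⊕ M2, XORing with the guessed M1 bytes yields the corresponding M2 bytes: M2 = (E_a ⊕ E_b) ⊕ M1.
byte 0: d1 XOR 4d = 9c
byte 1: 35 XOR 45 = 70
byte 2: e7 XOR 53 = b4
byte 3: 75 XOR 53 = 26
byte 4: 9f XOR 41 = de

[156, 112, 180, 38, 222]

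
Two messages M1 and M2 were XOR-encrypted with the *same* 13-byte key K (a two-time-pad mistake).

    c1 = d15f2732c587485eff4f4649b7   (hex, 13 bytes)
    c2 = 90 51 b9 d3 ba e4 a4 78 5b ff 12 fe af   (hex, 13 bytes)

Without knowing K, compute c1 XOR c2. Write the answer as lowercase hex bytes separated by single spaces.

c1 ⊕ c2 = (M1 ⊕ K) ⊕ (M2 ⊕ K) = M1 ⊕ M2 — the shared key cancels under XOR.
d1 XOR 90 = 41
5f XOR 51 = 0e
27 XOR b9 = 9e
32 XOR d3 = e1
c5 XOR ba = 7f
87 XOR e4 = 63
48 XOR a4 = ec
5e XOR 78 = 26
ff XOR 5b = a4
4f XOR ff = b0
46 XOR 12 = 54
49 XOR fe = b7
b7 XOR af = 18

41 0e 9e e1 7f 63 ec 26 a4 b0 54 b7 18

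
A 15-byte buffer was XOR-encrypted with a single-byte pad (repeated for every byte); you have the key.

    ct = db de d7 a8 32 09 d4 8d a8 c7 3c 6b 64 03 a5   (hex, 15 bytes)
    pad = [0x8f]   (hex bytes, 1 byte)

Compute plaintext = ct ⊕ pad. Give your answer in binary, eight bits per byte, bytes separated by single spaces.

01010100 01010001 01011000 00100111 10111101 10000110 01011011 00000010 00100111 01001000 10110011 11100100 11101011 10001100 00101010

The 1-byte key repeats, so the effective keystream is 8f 8f 8f 8f 8f 8f 8f 8f 8f 8f 8f 8f 8f 8f 8f.
byte 0: 219 ^ 143 =  84
byte 1: 222 ^ 143 =  81
byte 2: 215 ^ 143 =  88
byte 3: 168 ^ 143 =  39
byte 4:  50 ^ 143 = 189
byte 5:   9 ^ 143 = 134
byte 6: 212 ^ 143 =  91
byte 7: 141 ^ 143 =   2
byte 8: 168 ^ 143 =  39
byte 9: 199 ^ 143 =  72
byte 10:  60 ^ 143 = 179
byte 11: 107 ^ 143 = 228
byte 12: 100 ^ 143 = 235
byte 13:   3 ^ 143 = 140
byte 14: 165 ^ 143 =  42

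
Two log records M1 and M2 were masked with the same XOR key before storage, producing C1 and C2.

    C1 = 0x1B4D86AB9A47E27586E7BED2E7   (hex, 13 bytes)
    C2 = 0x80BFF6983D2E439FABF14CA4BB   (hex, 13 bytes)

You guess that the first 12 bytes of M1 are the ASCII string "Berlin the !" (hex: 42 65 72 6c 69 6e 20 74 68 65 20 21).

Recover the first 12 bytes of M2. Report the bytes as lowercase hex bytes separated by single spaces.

d9 97 02 5f ce 07 81 9e 45 73 d2 57

First, C1 ⊕ C2 = (M1 ⊕ K) ⊕ (M2 ⊕ K) = M1 ⊕ M2, so the key drops out. Then M2 = (M1 ⊕ M2) ⊕ M1 over the first 12 bytes.
byte 0: (1b ^ 80) ^ 42 = 9b ^ 42 = d9
byte 1: (4d ^ bf) ^ 65 = f2 ^ 65 = 97
byte 2: (86 ^ f6) ^ 72 = 70 ^ 72 = 02
byte 3: (ab ^ 98) ^ 6c = 33 ^ 6c = 5f
byte 4: (9a ^ 3d) ^ 69 = a7 ^ 69 = ce
byte 5: (47 ^ 2e) ^ 6e = 69 ^ 6e = 07
byte 6: (e2 ^ 43) ^ 20 = a1 ^ 20 = 81
byte 7: (75 ^ 9f) ^ 74 = ea ^ 74 = 9e
byte 8: (86 ^ ab) ^ 68 = 2d ^ 68 = 45
byte 9: (e7 ^ f1) ^ 65 = 16 ^ 65 = 73
byte 10: (be ^ 4c) ^ 20 = f2 ^ 20 = d2
byte 11: (d2 ^ a4) ^ 21 = 76 ^ 21 = 57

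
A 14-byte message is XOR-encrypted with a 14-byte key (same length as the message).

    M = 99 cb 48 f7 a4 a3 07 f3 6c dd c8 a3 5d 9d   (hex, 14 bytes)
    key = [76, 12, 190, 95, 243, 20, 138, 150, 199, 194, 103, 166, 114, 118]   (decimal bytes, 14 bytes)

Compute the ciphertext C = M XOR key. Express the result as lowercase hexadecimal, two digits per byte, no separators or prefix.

d5c7f6a857b78d65ab1faf052feb

XOR is its own inverse, so applying the key byte-wise gives the result directly.
10011001 XOR 01001100 = 11010101
11001011 XOR 00001100 = 11000111
01001000 XOR 10111110 = 11110110
11110111 XOR 01011111 = 10101000
10100100 XOR 11110011 = 01010111
10100011 XOR 00010100 = 10110111
00000111 XOR 10001010 = 10001101
11110011 XOR 10010110 = 01100101
01101100 XOR 11000111 = 10101011
11011101 XOR 11000010 = 00011111
11001000 XOR 01100111 = 10101111
10100011 XOR 10100110 = 00000101
01011101 XOR 01110010 = 00101111
10011101 XOR 01110110 = 11101011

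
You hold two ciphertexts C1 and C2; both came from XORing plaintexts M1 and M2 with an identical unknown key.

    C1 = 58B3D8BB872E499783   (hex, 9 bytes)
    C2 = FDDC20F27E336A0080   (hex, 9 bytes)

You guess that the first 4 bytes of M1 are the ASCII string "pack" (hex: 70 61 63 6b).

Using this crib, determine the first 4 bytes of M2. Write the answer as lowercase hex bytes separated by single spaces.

First, C1 ⊕ C2 = (M1 ⊕ K) ⊕ (M2 ⊕ K) = M1 ⊕ M2, so the key drops out. Then M2 = (M1 ⊕ M2) ⊕ M1 over the first 4 bytes.
byte 0: (58 ⊕ fd) ⊕ 70 = a5 ⊕ 70 = d5
byte 1: (b3 ⊕ dc) ⊕ 61 = 6f ⊕ 61 = 0e
byte 2: (d8 ⊕ 20) ⊕ 63 = f8 ⊕ 63 = 9b
byte 3: (bb ⊕ f2) ⊕ 6b = 49 ⊕ 6b = 22

d5 0e 9b 22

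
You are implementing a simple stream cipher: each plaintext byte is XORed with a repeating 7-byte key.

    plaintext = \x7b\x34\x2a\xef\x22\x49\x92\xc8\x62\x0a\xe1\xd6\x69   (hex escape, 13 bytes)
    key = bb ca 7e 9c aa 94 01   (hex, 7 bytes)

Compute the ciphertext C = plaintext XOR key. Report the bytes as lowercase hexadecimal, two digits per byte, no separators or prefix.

c0fe547388dd9373a8747d7cfd

The 7-byte key repeats, so the effective keystream is bb ca 7e 9c aa 94 01 bb ca 7e 9c aa 94.
byte 0: 01111011 ^ 10111011 = 11000000
byte 1: 00110100 ^ 11001010 = 11111110
byte 2: 00101010 ^ 01111110 = 01010100
byte 3: 11101111 ^ 10011100 = 01110011
byte 4: 00100010 ^ 10101010 = 10001000
byte 5: 01001001 ^ 10010100 = 11011101
byte 6: 10010010 ^ 00000001 = 10010011
byte 7: 11001000 ^ 10111011 = 01110011
byte 8: 01100010 ^ 11001010 = 10101000
byte 9: 00001010 ^ 01111110 = 01110100
byte 10: 11100001 ^ 10011100 = 01111101
byte 11: 11010110 ^ 10101010 = 01111100
byte 12: 01101001 ^ 10010100 = 11111101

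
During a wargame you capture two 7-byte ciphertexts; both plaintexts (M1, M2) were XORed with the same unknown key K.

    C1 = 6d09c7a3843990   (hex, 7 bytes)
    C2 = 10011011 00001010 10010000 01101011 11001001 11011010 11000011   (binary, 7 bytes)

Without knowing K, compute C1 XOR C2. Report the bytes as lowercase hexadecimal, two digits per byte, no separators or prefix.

C1 ⊕ C2 = (M1 ⊕ K) ⊕ (M2 ⊕ K) = M1 ⊕ M2 — the shared key cancels under XOR.
109 ⊕ 155 = 246
  9 ⊕  10 =   3
199 ⊕ 144 =  87
163 ⊕ 107 = 200
132 ⊕ 201 =  77
 57 ⊕ 218 = 227
144 ⊕ 195 =  83

f60357c84de353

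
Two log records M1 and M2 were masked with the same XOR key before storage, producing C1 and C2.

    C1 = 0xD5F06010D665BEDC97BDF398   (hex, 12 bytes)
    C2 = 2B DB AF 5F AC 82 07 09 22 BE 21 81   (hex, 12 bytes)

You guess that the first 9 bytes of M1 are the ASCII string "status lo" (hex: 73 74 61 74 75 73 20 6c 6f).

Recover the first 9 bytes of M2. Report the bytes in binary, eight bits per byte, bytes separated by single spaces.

First, C1 ⊕ C2 = (M1 ⊕ K) ⊕ (M2 ⊕ K) = M1 ⊕ M2, so the key drops out. Then M2 = (M1 ⊕ M2) ⊕ M1 over the first 9 bytes.
byte 0: (d5 ⊕ 2b) ⊕ 73 = fe ⊕ 73 = 8d
byte 1: (f0 ⊕ db) ⊕ 74 = 2b ⊕ 74 = 5f
byte 2: (60 ⊕ af) ⊕ 61 = cf ⊕ 61 = ae
byte 3: (10 ⊕ 5f) ⊕ 74 = 4f ⊕ 74 = 3b
byte 4: (d6 ⊕ ac) ⊕ 75 = 7a ⊕ 75 = 0f
byte 5: (65 ⊕ 82) ⊕ 73 = e7 ⊕ 73 = 94
byte 6: (be ⊕ 07) ⊕ 20 = b9 ⊕ 20 = 99
byte 7: (dc ⊕ 09) ⊕ 6c = d5 ⊕ 6c = b9
byte 8: (97 ⊕ 22) ⊕ 6f = b5 ⊕ 6f = da

10001101 01011111 10101110 00111011 00001111 10010100 10011001 10111001 11011010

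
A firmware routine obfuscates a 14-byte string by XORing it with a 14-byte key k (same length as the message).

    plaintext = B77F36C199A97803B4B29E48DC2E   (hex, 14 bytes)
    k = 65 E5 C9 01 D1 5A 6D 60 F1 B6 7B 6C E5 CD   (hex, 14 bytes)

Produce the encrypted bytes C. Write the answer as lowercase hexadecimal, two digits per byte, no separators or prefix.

d29affc048f315634504e52439e3

b7 XOR 65 = d2
7f XOR e5 = 9a
36 XOR c9 = ff
c1 XOR 01 = c0
99 XOR d1 = 48
a9 XOR 5a = f3
78 XOR 6d = 15
03 XOR 60 = 63
b4 XOR f1 = 45
b2 XOR b6 = 04
9e XOR 7b = e5
48 XOR 6c = 24
dc XOR e5 = 39
2e XOR cd = e3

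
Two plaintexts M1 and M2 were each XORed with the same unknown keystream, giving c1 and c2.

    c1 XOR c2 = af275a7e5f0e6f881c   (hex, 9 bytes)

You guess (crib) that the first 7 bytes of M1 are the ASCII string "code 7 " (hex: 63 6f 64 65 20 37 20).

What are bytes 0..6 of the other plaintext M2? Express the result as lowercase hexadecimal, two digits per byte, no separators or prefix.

Since c1 ⊕ c2 = M1 ⊕ M2, XORing with the guessed M1 bytes yields the corresponding M2 bytes: M2 = (c1 ⊕ c2) ⊕ M1.
af ^ 63 = cc
27 ^ 6f = 48
5a ^ 64 = 3e
7e ^ 65 = 1b
5f ^ 20 = 7f
0e ^ 37 = 39
6f ^ 20 = 4f

cc483e1b7f394f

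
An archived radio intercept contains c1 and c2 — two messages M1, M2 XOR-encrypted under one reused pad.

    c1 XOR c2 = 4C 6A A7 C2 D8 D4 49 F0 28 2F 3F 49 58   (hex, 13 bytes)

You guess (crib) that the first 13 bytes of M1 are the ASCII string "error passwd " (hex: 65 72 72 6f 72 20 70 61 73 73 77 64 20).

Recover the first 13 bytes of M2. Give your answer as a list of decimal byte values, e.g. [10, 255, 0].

Since c1 ⊕ c2 = M1 ⊕ M2, XORing with the guessed M1 bytes yields the corresponding M2 bytes: M2 = (c1 ⊕ c2) ⊕ M1.
4c ⊕ 65 = 29
6a ⊕ 72 = 18
a7 ⊕ 72 = d5
c2 ⊕ 6f = ad
d8 ⊕ 72 = aa
d4 ⊕ 20 = f4
49 ⊕ 70 = 39
f0 ⊕ 61 = 91
28 ⊕ 73 = 5b
2f ⊕ 73 = 5c
3f ⊕ 77 = 48
49 ⊕ 64 = 2d
58 ⊕ 20 = 78

[41, 24, 213, 173, 170, 244, 57, 145, 91, 92, 72, 45, 120]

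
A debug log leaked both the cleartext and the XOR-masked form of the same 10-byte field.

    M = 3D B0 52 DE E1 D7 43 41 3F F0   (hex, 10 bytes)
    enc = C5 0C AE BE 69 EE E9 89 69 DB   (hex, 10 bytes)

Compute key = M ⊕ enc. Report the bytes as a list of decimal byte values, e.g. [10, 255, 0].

[248, 188, 252, 96, 136, 57, 170, 200, 86, 43]

Since enc = M ⊕ key, XORing both sides with M gives key = M ⊕ enc.
byte 0:  61 ^ 197 = 248
byte 1: 176 ^  12 = 188
byte 2:  82 ^ 174 = 252
byte 3: 222 ^ 190 =  96
byte 4: 225 ^ 105 = 136
byte 5: 215 ^ 238 =  57
byte 6:  67 ^ 233 = 170
byte 7:  65 ^ 137 = 200
byte 8:  63 ^ 105 =  86
byte 9: 240 ^ 219 =  43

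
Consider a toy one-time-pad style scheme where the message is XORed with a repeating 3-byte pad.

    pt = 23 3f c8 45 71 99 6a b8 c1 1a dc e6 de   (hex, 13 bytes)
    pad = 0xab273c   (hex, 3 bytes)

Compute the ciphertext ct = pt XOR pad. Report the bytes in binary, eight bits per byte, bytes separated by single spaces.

10001000 00011000 11110100 11101110 01010110 10100101 11000001 10011111 11111101 10110001 11111011 11011010 01110101

The 3-byte key repeats, so the effective keystream is ab 27 3c ab 27 3c ab 27 3c ab 27 3c ab.
byte 0: 00100011 xor 10101011 = 10001000
byte 1: 00111111 xor 00100111 = 00011000
byte 2: 11001000 xor 00111100 = 11110100
byte 3: 01000101 xor 10101011 = 11101110
byte 4: 01110001 xor 00100111 = 01010110
byte 5: 10011001 xor 00111100 = 10100101
byte 6: 01101010 xor 10101011 = 11000001
byte 7: 10111000 xor 00100111 = 10011111
byte 8: 11000001 xor 00111100 = 11111101
byte 9: 00011010 xor 10101011 = 10110001
byte 10: 11011100 xor 00100111 = 11111011
byte 11: 11100110 xor 00111100 = 11011010
byte 12: 11011110 xor 10101011 = 01110101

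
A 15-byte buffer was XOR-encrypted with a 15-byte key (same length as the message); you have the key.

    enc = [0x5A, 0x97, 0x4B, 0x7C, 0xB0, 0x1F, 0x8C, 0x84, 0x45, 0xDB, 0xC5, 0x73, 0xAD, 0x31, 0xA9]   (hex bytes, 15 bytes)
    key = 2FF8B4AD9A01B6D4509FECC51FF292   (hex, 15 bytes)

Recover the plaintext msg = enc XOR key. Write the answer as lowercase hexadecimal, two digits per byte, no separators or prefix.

756fffd12a1e3a50154429b6b2c33b

XOR is its own inverse, so applying the key byte-wise gives the result directly.
byte 0:  90 XOR  47 = 117
byte 1: 151 XOR 248 = 111
byte 2:  75 XOR 180 = 255
byte 3: 124 XOR 173 = 209
byte 4: 176 XOR 154 =  42
byte 5:  31 XOR   1 =  30
byte 6: 140 XOR 182 =  58
byte 7: 132 XOR 212 =  80
byte 8:  69 XOR  80 =  21
byte 9: 219 XOR 159 =  68
byte 10: 197 XOR 236 =  41
byte 11: 115 XOR 197 = 182
byte 12: 173 XOR  31 = 178
byte 13:  49 XOR 242 = 195
byte 14: 169 XOR 146 =  59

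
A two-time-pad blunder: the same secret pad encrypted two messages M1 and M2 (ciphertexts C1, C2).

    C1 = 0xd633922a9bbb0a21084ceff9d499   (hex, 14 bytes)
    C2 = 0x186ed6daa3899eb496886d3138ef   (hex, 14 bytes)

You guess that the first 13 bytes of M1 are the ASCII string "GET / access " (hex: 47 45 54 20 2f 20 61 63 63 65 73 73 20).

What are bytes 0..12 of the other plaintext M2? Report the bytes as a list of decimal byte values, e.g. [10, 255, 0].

First, C1 ⊕ C2 = (M1 ⊕ K) ⊕ (M2 ⊕ K) = M1 ⊕ M2, so the key drops out. Then M2 = (M1 ⊕ M2) ⊕ M1 over the first 13 bytes.
byte 0: (d6 ⊕ 18) ⊕ 47 = ce ⊕ 47 = 89
byte 1: (33 ⊕ 6e) ⊕ 45 = 5d ⊕ 45 = 18
byte 2: (92 ⊕ d6) ⊕ 54 = 44 ⊕ 54 = 10
byte 3: (2a ⊕ da) ⊕ 20 = f0 ⊕ 20 = d0
byte 4: (9b ⊕ a3) ⊕ 2f = 38 ⊕ 2f = 17
byte 5: (bb ⊕ 89) ⊕ 20 = 32 ⊕ 20 = 12
byte 6: (0a ⊕ 9e) ⊕ 61 = 94 ⊕ 61 = f5
byte 7: (21 ⊕ b4) ⊕ 63 = 95 ⊕ 63 = f6
byte 8: (08 ⊕ 96) ⊕ 63 = 9e ⊕ 63 = fd
byte 9: (4c ⊕ 88) ⊕ 65 = c4 ⊕ 65 = a1
byte 10: (ef ⊕ 6d) ⊕ 73 = 82 ⊕ 73 = f1
byte 11: (f9 ⊕ 31) ⊕ 73 = c8 ⊕ 73 = bb
byte 12: (d4 ⊕ 38) ⊕ 20 = ec ⊕ 20 = cc

[137, 24, 16, 208, 23, 18, 245, 246, 253, 161, 241, 187, 204]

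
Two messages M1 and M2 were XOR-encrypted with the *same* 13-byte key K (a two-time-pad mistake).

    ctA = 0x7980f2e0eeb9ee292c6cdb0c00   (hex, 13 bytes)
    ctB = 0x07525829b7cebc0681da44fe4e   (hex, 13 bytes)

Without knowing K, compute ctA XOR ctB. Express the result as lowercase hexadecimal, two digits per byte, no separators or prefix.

7ed2aac95977522fadb69ff24e

ctA ⊕ ctB = (M1 ⊕ K) ⊕ (M2 ⊕ K) = M1 ⊕ M2 — the shared key cancels under XOR.
01111001 ⊕ 00000111 = 01111110
10000000 ⊕ 01010010 = 11010010
11110010 ⊕ 01011000 = 10101010
11100000 ⊕ 00101001 = 11001001
11101110 ⊕ 10110111 = 01011001
10111001 ⊕ 11001110 = 01110111
11101110 ⊕ 10111100 = 01010010
00101001 ⊕ 00000110 = 00101111
00101100 ⊕ 10000001 = 10101101
01101100 ⊕ 11011010 = 10110110
11011011 ⊕ 01000100 = 10011111
00001100 ⊕ 11111110 = 11110010
00000000 ⊕ 01001110 = 01001110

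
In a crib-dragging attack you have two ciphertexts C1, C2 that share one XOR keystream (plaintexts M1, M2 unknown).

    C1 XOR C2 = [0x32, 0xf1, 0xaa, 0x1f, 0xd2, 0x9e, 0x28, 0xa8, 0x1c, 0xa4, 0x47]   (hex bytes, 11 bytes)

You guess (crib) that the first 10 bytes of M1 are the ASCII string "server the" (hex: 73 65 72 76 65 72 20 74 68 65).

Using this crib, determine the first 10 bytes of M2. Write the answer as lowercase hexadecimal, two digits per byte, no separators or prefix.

Since C1 ⊕ C2 = M1 ⊕ M2, XORing with the guessed M1 bytes yields the corresponding M2 bytes: M2 = (C1 ⊕ C2) ⊕ M1.
byte 0: 32 ^ 73 = 41
byte 1: f1 ^ 65 = 94
byte 2: aa ^ 72 = d8
byte 3: 1f ^ 76 = 69
byte 4: d2 ^ 65 = b7
byte 5: 9e ^ 72 = ec
byte 6: 28 ^ 20 = 08
byte 7: a8 ^ 74 = dc
byte 8: 1c ^ 68 = 74
byte 9: a4 ^ 65 = c1

4194d869b7ec08dc74c1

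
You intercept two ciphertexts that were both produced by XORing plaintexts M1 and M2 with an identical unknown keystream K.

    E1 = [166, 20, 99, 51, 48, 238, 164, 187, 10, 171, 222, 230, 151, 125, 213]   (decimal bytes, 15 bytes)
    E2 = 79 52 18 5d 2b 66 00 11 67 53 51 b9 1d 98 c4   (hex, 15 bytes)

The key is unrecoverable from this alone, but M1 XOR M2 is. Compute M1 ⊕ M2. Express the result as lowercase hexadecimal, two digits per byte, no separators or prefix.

df467b6e1b88a4aa6df88f5f8ae511

E1 ⊕ E2 = (M1 ⊕ K) ⊕ (M2 ⊕ K) = M1 ⊕ M2 — the shared key cancels under XOR.
10100110 ^ 01111001 = 11011111
00010100 ^ 01010010 = 01000110
01100011 ^ 00011000 = 01111011
00110011 ^ 01011101 = 01101110
00110000 ^ 00101011 = 00011011
11101110 ^ 01100110 = 10001000
10100100 ^ 00000000 = 10100100
10111011 ^ 00010001 = 10101010
00001010 ^ 01100111 = 01101101
10101011 ^ 01010011 = 11111000
11011110 ^ 01010001 = 10001111
11100110 ^ 10111001 = 01011111
10010111 ^ 00011101 = 10001010
01111101 ^ 10011000 = 11100101
11010101 ^ 11000100 = 00010001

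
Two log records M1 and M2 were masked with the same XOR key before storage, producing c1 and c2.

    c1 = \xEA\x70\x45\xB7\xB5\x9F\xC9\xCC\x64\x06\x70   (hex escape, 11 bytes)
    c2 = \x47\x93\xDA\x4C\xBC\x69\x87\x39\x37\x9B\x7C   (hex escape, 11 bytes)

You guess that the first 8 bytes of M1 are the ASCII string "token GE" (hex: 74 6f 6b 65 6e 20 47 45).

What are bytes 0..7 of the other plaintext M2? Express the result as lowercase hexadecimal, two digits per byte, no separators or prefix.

First, c1 ⊕ c2 = (M1 ⊕ K) ⊕ (M2 ⊕ K) = M1 ⊕ M2, so the key drops out. Then M2 = (M1 ⊕ M2) ⊕ M1 over the first 8 bytes.
byte 0: (ea ⊕ 47) ⊕ 74 = ad ⊕ 74 = d9
byte 1: (70 ⊕ 93) ⊕ 6f = e3 ⊕ 6f = 8c
byte 2: (45 ⊕ da) ⊕ 6b = 9f ⊕ 6b = f4
byte 3: (b7 ⊕ 4c) ⊕ 65 = fb ⊕ 65 = 9e
byte 4: (b5 ⊕ bc) ⊕ 6e = 09 ⊕ 6e = 67
byte 5: (9f ⊕ 69) ⊕ 20 = f6 ⊕ 20 = d6
byte 6: (c9 ⊕ 87) ⊕ 47 = 4e ⊕ 47 = 09
byte 7: (cc ⊕ 39) ⊕ 45 = f5 ⊕ 45 = b0

d98cf49e67d609b0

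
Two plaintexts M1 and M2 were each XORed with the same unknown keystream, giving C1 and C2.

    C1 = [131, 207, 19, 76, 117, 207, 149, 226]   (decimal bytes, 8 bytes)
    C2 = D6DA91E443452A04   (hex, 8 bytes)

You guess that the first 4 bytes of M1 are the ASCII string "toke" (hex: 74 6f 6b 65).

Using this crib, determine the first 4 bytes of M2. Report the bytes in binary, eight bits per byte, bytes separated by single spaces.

00100001 01111010 11101001 11001101

First, C1 ⊕ C2 = (M1 ⊕ K) ⊕ (M2 ⊕ K) = M1 ⊕ M2, so the key drops out. Then M2 = (M1 ⊕ M2) ⊕ M1 over the first 4 bytes.
byte 0: (83 ⊕ d6) ⊕ 74 = 55 ⊕ 74 = 21
byte 1: (cf ⊕ da) ⊕ 6f = 15 ⊕ 6f = 7a
byte 2: (13 ⊕ 91) ⊕ 6b = 82 ⊕ 6b = e9
byte 3: (4c ⊕ e4) ⊕ 65 = a8 ⊕ 65 = cd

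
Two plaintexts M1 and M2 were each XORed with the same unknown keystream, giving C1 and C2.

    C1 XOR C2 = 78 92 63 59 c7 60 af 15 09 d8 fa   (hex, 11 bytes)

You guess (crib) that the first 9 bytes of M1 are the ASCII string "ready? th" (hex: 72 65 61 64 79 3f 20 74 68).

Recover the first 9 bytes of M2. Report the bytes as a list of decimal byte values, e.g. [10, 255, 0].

[10, 247, 2, 61, 190, 95, 143, 97, 97]

Since C1 ⊕ C2 = M1 ⊕ M2, XORing with the guessed M1 bytes yields the corresponding M2 bytes: M2 = (C1 ⊕ C2) ⊕ M1.
78 XOR 72 = 0a
92 XOR 65 = f7
63 XOR 61 = 02
59 XOR 64 = 3d
c7 XOR 79 = be
60 XOR 3f = 5f
af XOR 20 = 8f
15 XOR 74 = 61
09 XOR 68 = 61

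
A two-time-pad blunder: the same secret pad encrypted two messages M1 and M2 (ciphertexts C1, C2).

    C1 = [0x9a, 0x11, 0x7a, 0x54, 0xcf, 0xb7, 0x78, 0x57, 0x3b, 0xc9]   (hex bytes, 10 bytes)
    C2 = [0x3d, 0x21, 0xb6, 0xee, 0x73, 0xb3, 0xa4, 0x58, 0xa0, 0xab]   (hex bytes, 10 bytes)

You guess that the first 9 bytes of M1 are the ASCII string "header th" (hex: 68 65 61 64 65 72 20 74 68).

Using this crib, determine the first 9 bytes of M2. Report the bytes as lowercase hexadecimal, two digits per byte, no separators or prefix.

cf55added976fc7bf3

First, C1 ⊕ C2 = (M1 ⊕ K) ⊕ (M2 ⊕ K) = M1 ⊕ M2, so the key drops out. Then M2 = (M1 ⊕ M2) ⊕ M1 over the first 9 bytes.
byte 0: (9a xor 3d) xor 68 = a7 xor 68 = cf
byte 1: (11 xor 21) xor 65 = 30 xor 65 = 55
byte 2: (7a xor b6) xor 61 = cc xor 61 = ad
byte 3: (54 xor ee) xor 64 = ba xor 64 = de
byte 4: (cf xor 73) xor 65 = bc xor 65 = d9
byte 5: (b7 xor b3) xor 72 = 04 xor 72 = 76
byte 6: (78 xor a4) xor 20 = dc xor 20 = fc
byte 7: (57 xor 58) xor 74 = 0f xor 74 = 7b
byte 8: (3b xor a0) xor 68 = 9b xor 68 = f3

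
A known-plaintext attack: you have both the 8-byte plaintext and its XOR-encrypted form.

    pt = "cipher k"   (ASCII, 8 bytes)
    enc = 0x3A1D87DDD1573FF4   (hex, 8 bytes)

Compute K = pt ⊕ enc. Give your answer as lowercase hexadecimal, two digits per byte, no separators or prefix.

Since enc = pt ⊕ K, XORing both sides with pt gives K = pt ⊕ enc.
byte 0: 63 ^ 3a = 59
byte 1: 69 ^ 1d = 74
byte 2: 70 ^ 87 = f7
byte 3: 68 ^ dd = b5
byte 4: 65 ^ d1 = b4
byte 5: 72 ^ 57 = 25
byte 6: 20 ^ 3f = 1f
byte 7: 6b ^ f4 = 9f

5974f7b5b4251f9f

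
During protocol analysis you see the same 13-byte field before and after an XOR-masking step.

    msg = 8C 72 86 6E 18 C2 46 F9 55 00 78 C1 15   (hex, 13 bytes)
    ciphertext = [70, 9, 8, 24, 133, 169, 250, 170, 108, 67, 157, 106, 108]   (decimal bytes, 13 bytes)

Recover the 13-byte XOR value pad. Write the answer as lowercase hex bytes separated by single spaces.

Since ciphertext = msg ⊕ pad, XORing both sides with msg gives pad = msg ⊕ ciphertext.
140 xor  70 = 202
114 xor   9 = 123
134 xor   8 = 142
110 xor  24 = 118
 24 xor 133 = 157
194 xor 169 = 107
 70 xor 250 = 188
249 xor 170 =  83
 85 xor 108 =  57
  0 xor  67 =  67
120 xor 157 = 229
193 xor 106 = 171
 21 xor 108 = 121

ca 7b 8e 76 9d 6b bc 53 39 43 e5 ab 79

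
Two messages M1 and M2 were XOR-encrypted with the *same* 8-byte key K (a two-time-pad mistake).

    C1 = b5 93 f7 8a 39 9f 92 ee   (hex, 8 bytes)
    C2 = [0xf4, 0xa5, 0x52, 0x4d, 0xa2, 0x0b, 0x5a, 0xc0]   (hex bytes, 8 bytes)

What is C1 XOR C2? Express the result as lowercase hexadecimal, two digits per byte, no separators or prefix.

4136a5c79b94c82e

C1 ⊕ C2 = (M1 ⊕ K) ⊕ (M2 ⊕ K) = M1 ⊕ M2 — the shared key cancels under XOR.
byte 0: b5 XOR f4 = 41
byte 1: 93 XOR a5 = 36
byte 2: f7 XOR 52 = a5
byte 3: 8a XOR 4d = c7
byte 4: 39 XOR a2 = 9b
byte 5: 9f XOR 0b = 94
byte 6: 92 XOR 5a = c8
byte 7: ee XOR c0 = 2e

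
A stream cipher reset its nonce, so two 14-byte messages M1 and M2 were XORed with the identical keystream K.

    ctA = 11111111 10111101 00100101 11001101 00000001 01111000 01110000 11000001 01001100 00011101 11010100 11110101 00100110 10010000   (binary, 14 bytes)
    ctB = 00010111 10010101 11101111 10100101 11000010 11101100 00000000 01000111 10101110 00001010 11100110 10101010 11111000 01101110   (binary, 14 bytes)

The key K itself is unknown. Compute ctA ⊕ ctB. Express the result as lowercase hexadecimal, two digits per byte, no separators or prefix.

e828ca68c3947086e217325fdefe

ctA ⊕ ctB = (M1 ⊕ K) ⊕ (M2 ⊕ K) = M1 ⊕ M2 — the shared key cancels under XOR.
ff ⊕ 17 = e8
bd ⊕ 95 = 28
25 ⊕ ef = ca
cd ⊕ a5 = 68
01 ⊕ c2 = c3
78 ⊕ ec = 94
70 ⊕ 00 = 70
c1 ⊕ 47 = 86
4c ⊕ ae = e2
1d ⊕ 0a = 17
d4 ⊕ e6 = 32
f5 ⊕ aa = 5f
26 ⊕ f8 = de
90 ⊕ 6e = fe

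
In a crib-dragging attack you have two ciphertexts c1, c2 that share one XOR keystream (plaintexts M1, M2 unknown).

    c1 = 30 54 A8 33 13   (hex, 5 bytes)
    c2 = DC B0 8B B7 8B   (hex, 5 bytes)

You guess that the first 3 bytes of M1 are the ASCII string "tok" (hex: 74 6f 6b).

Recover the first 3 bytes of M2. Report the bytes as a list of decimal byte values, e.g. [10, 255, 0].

[152, 139, 72]

First, c1 ⊕ c2 = (M1 ⊕ K) ⊕ (M2 ⊕ K) = M1 ⊕ M2, so the key drops out. Then M2 = (M1 ⊕ M2) ⊕ M1 over the first 3 bytes.
byte 0: (30 ^ dc) ^ 74 = ec ^ 74 = 98
byte 1: (54 ^ b0) ^ 6f = e4 ^ 6f = 8b
byte 2: (a8 ^ 8b) ^ 6b = 23 ^ 6b = 48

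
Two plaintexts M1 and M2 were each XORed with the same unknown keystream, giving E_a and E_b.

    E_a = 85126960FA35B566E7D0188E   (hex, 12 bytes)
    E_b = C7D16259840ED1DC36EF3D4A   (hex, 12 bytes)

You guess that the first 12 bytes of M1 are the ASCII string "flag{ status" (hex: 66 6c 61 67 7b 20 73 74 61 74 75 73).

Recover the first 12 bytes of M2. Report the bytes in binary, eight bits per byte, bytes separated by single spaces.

00100100 10101111 01101010 01011110 00000101 00011011 00010111 11001110 10110000 01001011 01010000 10110111

First, E_a ⊕ E_b = (M1 ⊕ K) ⊕ (M2 ⊕ K) = M1 ⊕ M2, so the key drops out. Then M2 = (M1 ⊕ M2) ⊕ M1 over the first 12 bytes.
byte 0: (85 ^ c7) ^ 66 = 42 ^ 66 = 24
byte 1: (12 ^ d1) ^ 6c = c3 ^ 6c = af
byte 2: (69 ^ 62) ^ 61 = 0b ^ 61 = 6a
byte 3: (60 ^ 59) ^ 67 = 39 ^ 67 = 5e
byte 4: (fa ^ 84) ^ 7b = 7e ^ 7b = 05
byte 5: (35 ^ 0e) ^ 20 = 3b ^ 20 = 1b
byte 6: (b5 ^ d1) ^ 73 = 64 ^ 73 = 17
byte 7: (66 ^ dc) ^ 74 = ba ^ 74 = ce
byte 8: (e7 ^ 36) ^ 61 = d1 ^ 61 = b0
byte 9: (d0 ^ ef) ^ 74 = 3f ^ 74 = 4b
byte 10: (18 ^ 3d) ^ 75 = 25 ^ 75 = 50
byte 11: (8e ^ 4a) ^ 73 = c4 ^ 73 = b7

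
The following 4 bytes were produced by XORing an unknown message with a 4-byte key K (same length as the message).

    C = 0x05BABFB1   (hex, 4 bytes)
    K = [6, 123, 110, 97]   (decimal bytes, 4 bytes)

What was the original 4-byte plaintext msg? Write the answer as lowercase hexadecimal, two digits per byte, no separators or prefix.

05 xor 06 = 03
ba xor 7b = c1
bf xor 6e = d1
b1 xor 61 = d0

03c1d1d0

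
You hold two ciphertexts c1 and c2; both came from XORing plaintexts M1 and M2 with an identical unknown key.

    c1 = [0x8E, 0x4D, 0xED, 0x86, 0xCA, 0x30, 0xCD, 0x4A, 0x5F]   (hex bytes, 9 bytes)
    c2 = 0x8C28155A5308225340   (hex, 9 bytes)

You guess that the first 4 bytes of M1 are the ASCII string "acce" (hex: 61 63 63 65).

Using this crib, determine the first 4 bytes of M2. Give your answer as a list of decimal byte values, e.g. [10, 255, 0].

[99, 6, 155, 185]

First, c1 ⊕ c2 = (M1 ⊕ K) ⊕ (M2 ⊕ K) = M1 ⊕ M2, so the key drops out. Then M2 = (M1 ⊕ M2) ⊕ M1 over the first 4 bytes.
byte 0: (8e xor 8c) xor 61 = 02 xor 61 = 63
byte 1: (4d xor 28) xor 63 = 65 xor 63 = 06
byte 2: (ed xor 15) xor 63 = f8 xor 63 = 9b
byte 3: (86 xor 5a) xor 65 = dc xor 65 = b9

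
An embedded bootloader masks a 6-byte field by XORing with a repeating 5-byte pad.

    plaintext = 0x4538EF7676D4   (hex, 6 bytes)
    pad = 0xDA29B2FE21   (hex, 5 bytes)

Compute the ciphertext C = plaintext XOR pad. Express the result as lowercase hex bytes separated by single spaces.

The 5-byte key repeats, so the effective keystream is da 29 b2 fe 21 da.
byte 0:  69 XOR 218 = 159
byte 1:  56 XOR  41 =  17
byte 2: 239 XOR 178 =  93
byte 3: 118 XOR 254 = 136
byte 4: 118 XOR  33 =  87
byte 5: 212 XOR 218 =  14

9f 11 5d 88 57 0e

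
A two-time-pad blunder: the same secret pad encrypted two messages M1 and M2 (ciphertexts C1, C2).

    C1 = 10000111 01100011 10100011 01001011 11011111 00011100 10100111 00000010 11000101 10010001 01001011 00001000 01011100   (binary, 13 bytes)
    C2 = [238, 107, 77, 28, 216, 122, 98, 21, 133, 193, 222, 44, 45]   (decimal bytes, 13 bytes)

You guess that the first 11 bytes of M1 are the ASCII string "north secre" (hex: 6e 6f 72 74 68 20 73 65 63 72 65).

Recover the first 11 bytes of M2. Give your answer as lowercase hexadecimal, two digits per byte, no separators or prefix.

First, C1 ⊕ C2 = (M1 ⊕ K) ⊕ (M2 ⊕ K) = M1 ⊕ M2, so the key drops out. Then M2 = (M1 ⊕ M2) ⊕ M1 over the first 11 bytes.
byte 0: (87 ⊕ ee) ⊕ 6e = 69 ⊕ 6e = 07
byte 1: (63 ⊕ 6b) ⊕ 6f = 08 ⊕ 6f = 67
byte 2: (a3 ⊕ 4d) ⊕ 72 = ee ⊕ 72 = 9c
byte 3: (4b ⊕ 1c) ⊕ 74 = 57 ⊕ 74 = 23
byte 4: (df ⊕ d8) ⊕ 68 = 07 ⊕ 68 = 6f
byte 5: (1c ⊕ 7a) ⊕ 20 = 66 ⊕ 20 = 46
byte 6: (a7 ⊕ 62) ⊕ 73 = c5 ⊕ 73 = b6
byte 7: (02 ⊕ 15) ⊕ 65 = 17 ⊕ 65 = 72
byte 8: (c5 ⊕ 85) ⊕ 63 = 40 ⊕ 63 = 23
byte 9: (91 ⊕ c1) ⊕ 72 = 50 ⊕ 72 = 22
byte 10: (4b ⊕ de) ⊕ 65 = 95 ⊕ 65 = f0

07679c236f46b6722322f0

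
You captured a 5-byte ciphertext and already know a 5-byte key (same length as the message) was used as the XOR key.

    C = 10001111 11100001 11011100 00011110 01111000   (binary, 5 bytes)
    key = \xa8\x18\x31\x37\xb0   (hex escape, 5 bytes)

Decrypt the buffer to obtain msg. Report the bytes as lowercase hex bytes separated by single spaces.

XOR is its own inverse, so applying the key byte-wise gives the result directly.
10001111 ⊕ 10101000 = 00100111
11100001 ⊕ 00011000 = 11111001
11011100 ⊕ 00110001 = 11101101
00011110 ⊕ 00110111 = 00101001
01111000 ⊕ 10110000 = 11001000

27 f9 ed 29 c8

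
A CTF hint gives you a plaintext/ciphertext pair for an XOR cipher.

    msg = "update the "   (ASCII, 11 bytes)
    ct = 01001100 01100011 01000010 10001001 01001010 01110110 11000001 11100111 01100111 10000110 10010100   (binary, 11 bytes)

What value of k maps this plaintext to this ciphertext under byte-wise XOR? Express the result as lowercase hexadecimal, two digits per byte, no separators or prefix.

Since ct = msg ⊕ k, XORing both sides with msg gives k = msg ⊕ ct.
75 ⊕ 4c = 39
70 ⊕ 63 = 13
64 ⊕ 42 = 26
61 ⊕ 89 = e8
74 ⊕ 4a = 3e
65 ⊕ 76 = 13
20 ⊕ c1 = e1
74 ⊕ e7 = 93
68 ⊕ 67 = 0f
65 ⊕ 86 = e3
20 ⊕ 94 = b4

391326e83e13e1930fe3b4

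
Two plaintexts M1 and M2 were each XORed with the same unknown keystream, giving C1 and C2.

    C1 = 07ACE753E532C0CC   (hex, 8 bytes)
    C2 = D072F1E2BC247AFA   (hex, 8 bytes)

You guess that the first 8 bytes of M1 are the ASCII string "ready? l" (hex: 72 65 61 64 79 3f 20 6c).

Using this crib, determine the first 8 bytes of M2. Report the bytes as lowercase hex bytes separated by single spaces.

a5 bb 77 d5 20 29 9a 5a

First, C1 ⊕ C2 = (M1 ⊕ K) ⊕ (M2 ⊕ K) = M1 ⊕ M2, so the key drops out. Then M2 = (M1 ⊕ M2) ⊕ M1 over the first 8 bytes.
byte 0: (07 ^ d0) ^ 72 = d7 ^ 72 = a5
byte 1: (ac ^ 72) ^ 65 = de ^ 65 = bb
byte 2: (e7 ^ f1) ^ 61 = 16 ^ 61 = 77
byte 3: (53 ^ e2) ^ 64 = b1 ^ 64 = d5
byte 4: (e5 ^ bc) ^ 79 = 59 ^ 79 = 20
byte 5: (32 ^ 24) ^ 3f = 16 ^ 3f = 29
byte 6: (c0 ^ 7a) ^ 20 = ba ^ 20 = 9a
byte 7: (cc ^ fa) ^ 6c = 36 ^ 6c = 5a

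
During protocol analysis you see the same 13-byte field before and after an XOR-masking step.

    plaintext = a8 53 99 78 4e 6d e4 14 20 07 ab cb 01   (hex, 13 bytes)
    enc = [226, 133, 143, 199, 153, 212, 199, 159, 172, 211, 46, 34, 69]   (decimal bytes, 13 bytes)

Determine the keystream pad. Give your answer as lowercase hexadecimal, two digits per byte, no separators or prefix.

4ad616bfd7b9238b8cd485e944

Since enc = plaintext ⊕ pad, XORing both sides with plaintext gives pad = plaintext ⊕ enc.
byte 0: a8 xor e2 = 4a
byte 1: 53 xor 85 = d6
byte 2: 99 xor 8f = 16
byte 3: 78 xor c7 = bf
byte 4: 4e xor 99 = d7
byte 5: 6d xor d4 = b9
byte 6: e4 xor c7 = 23
byte 7: 14 xor 9f = 8b
byte 8: 20 xor ac = 8c
byte 9: 07 xor d3 = d4
byte 10: ab xor 2e = 85
byte 11: cb xor 22 = e9
byte 12: 01 xor 45 = 44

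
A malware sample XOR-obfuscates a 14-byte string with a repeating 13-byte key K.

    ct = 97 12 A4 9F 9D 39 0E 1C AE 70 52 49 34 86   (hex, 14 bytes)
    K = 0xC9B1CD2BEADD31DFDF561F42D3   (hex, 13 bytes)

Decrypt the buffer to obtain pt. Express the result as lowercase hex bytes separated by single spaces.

5e a3 69 b4 77 e4 3f c3 71 26 4d 0b e7 4f

The 13-byte key repeats, so the effective keystream is c9 b1 cd 2b ea dd 31 df df 56 1f 42 d3 c9.
byte 0: 97 ⊕ c9 = 5e
byte 1: 12 ⊕ b1 = a3
byte 2: a4 ⊕ cd = 69
byte 3: 9f ⊕ 2b = b4
byte 4: 9d ⊕ ea = 77
byte 5: 39 ⊕ dd = e4
byte 6: 0e ⊕ 31 = 3f
byte 7: 1c ⊕ df = c3
byte 8: ae ⊕ df = 71
byte 9: 70 ⊕ 56 = 26
byte 10: 52 ⊕ 1f = 4d
byte 11: 49 ⊕ 42 = 0b
byte 12: 34 ⊕ d3 = e7
byte 13: 86 ⊕ c9 = 4f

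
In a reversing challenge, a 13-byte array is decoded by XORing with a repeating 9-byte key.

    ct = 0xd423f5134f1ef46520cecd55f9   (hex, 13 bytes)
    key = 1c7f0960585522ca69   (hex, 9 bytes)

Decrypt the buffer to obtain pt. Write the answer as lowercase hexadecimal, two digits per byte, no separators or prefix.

The 9-byte key repeats, so the effective keystream is 1c 7f 09 60 58 55 22 ca 69 1c 7f 09 60.
byte 0: d4 XOR 1c = c8
byte 1: 23 XOR 7f = 5c
byte 2: f5 XOR 09 = fc
byte 3: 13 XOR 60 = 73
byte 4: 4f XOR 58 = 17
byte 5: 1e XOR 55 = 4b
byte 6: f4 XOR 22 = d6
byte 7: 65 XOR ca = af
byte 8: 20 XOR 69 = 49
byte 9: ce XOR 1c = d2
byte 10: cd XOR 7f = b2
byte 11: 55 XOR 09 = 5c
byte 12: f9 XOR 60 = 99

c85cfc73174bd6af49d2b25c99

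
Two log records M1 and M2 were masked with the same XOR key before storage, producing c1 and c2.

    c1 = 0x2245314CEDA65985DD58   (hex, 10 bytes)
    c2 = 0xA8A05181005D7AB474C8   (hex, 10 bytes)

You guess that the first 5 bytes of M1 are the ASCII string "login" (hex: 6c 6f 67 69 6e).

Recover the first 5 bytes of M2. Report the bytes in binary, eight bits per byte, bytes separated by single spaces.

First, c1 ⊕ c2 = (M1 ⊕ K) ⊕ (M2 ⊕ K) = M1 ⊕ M2, so the key drops out. Then M2 = (M1 ⊕ M2) ⊕ M1 over the first 5 bytes.
byte 0: (22 ^ a8) ^ 6c = 8a ^ 6c = e6
byte 1: (45 ^ a0) ^ 6f = e5 ^ 6f = 8a
byte 2: (31 ^ 51) ^ 67 = 60 ^ 67 = 07
byte 3: (4c ^ 81) ^ 69 = cd ^ 69 = a4
byte 4: (ed ^ 00) ^ 6e = ed ^ 6e = 83

11100110 10001010 00000111 10100100 10000011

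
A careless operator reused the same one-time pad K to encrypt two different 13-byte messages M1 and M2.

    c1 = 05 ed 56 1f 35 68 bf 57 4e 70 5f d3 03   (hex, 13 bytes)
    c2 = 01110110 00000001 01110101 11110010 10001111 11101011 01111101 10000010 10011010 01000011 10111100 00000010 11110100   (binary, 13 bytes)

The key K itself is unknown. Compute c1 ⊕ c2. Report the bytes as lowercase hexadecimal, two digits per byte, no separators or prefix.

73ec23edba83c2d5d433e3d1f7

c1 ⊕ c2 = (M1 ⊕ K) ⊕ (M2 ⊕ K) = M1 ⊕ M2 — the shared key cancels under XOR.
05 ^ 76 = 73
ed ^ 01 = ec
56 ^ 75 = 23
1f ^ f2 = ed
35 ^ 8f = ba
68 ^ eb = 83
bf ^ 7d = c2
57 ^ 82 = d5
4e ^ 9a = d4
70 ^ 43 = 33
5f ^ bc = e3
d3 ^ 02 = d1
03 ^ f4 = f7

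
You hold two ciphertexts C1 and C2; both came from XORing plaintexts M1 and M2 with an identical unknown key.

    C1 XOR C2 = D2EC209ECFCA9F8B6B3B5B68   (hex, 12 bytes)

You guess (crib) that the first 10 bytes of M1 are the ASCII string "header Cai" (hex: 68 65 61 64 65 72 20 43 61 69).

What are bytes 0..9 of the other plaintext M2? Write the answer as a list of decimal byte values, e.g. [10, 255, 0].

[186, 137, 65, 250, 170, 184, 191, 200, 10, 82]

Since C1 ⊕ C2 = M1 ⊕ M2, XORing with the guessed M1 bytes yields the corresponding M2 bytes: M2 = (C1 ⊕ C2) ⊕ M1.
11010010 ⊕ 01101000 = 10111010
11101100 ⊕ 01100101 = 10001001
00100000 ⊕ 01100001 = 01000001
10011110 ⊕ 01100100 = 11111010
11001111 ⊕ 01100101 = 10101010
11001010 ⊕ 01110010 = 10111000
10011111 ⊕ 00100000 = 10111111
10001011 ⊕ 01000011 = 11001000
01101011 ⊕ 01100001 = 00001010
00111011 ⊕ 01101001 = 01010010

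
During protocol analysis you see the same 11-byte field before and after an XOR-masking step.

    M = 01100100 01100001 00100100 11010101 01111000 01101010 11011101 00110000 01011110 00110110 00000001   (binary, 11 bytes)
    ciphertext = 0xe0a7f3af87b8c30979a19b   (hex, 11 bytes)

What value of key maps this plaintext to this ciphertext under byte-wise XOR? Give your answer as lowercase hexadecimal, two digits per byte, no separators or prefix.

84c6d77affd21e3927979a

Since ciphertext = M ⊕ key, XORing both sides with M gives key = M ⊕ ciphertext.
100 xor 224 = 132
 97 xor 167 = 198
 36 xor 243 = 215
213 xor 175 = 122
120 xor 135 = 255
106 xor 184 = 210
221 xor 195 =  30
 48 xor   9 =  57
 94 xor 121 =  39
 54 xor 161 = 151
  1 xor 155 = 154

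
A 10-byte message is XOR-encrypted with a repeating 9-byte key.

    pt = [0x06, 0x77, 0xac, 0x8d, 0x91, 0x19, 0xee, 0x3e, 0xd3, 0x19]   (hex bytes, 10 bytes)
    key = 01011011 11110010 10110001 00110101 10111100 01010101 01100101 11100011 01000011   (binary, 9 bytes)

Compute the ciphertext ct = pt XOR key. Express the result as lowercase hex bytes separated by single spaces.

5d 85 1d b8 2d 4c 8b dd 90 42

The 9-byte key repeats, so the effective keystream is 5b f2 b1 35 bc 55 65 e3 43 5b.
byte 0: 06 ^ 5b = 5d
byte 1: 77 ^ f2 = 85
byte 2: ac ^ b1 = 1d
byte 3: 8d ^ 35 = b8
byte 4: 91 ^ bc = 2d
byte 5: 19 ^ 55 = 4c
byte 6: ee ^ 65 = 8b
byte 7: 3e ^ e3 = dd
byte 8: d3 ^ 43 = 90
byte 9: 19 ^ 5b = 42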